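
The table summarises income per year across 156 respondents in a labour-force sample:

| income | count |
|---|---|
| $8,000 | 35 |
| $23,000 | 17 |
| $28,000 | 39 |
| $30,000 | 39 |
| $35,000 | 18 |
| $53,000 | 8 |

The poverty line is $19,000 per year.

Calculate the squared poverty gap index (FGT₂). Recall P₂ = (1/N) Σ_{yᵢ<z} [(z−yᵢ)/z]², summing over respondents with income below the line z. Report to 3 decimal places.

Below the line: 35×$8,000 (q = 35 of N = 156).
Gap ratios (z−y)/z: (19000−8000)/19000 = 0.5789 (×35).
Squared: 0.3352 (×35).
Sum = 11.731302; P₂ = 11.731302 / 156 = 0.075.

0.075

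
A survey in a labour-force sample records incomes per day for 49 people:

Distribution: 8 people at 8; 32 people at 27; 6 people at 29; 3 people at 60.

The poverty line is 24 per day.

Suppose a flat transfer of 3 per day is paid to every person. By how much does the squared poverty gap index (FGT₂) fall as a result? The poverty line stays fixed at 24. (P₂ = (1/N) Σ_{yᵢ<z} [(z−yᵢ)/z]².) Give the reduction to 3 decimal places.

Before: below the line — 8×8; squared poverty gap index (FGT₂) = 0.07256.
After the 3 transfer: below the line — 8×11; squared poverty gap index (FGT₂) = 0.04790.
Reduction = 0.07256 − 0.04790 = 0.025.

0.025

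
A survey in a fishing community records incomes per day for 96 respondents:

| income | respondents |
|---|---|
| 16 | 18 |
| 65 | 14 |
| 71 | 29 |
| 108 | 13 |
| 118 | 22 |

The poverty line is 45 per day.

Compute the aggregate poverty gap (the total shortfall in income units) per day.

Below the line: 18×16 (q = 18 of N = 96).
Individual gaps: 18×(45−16) = 522.
Aggregate gap = 522.

522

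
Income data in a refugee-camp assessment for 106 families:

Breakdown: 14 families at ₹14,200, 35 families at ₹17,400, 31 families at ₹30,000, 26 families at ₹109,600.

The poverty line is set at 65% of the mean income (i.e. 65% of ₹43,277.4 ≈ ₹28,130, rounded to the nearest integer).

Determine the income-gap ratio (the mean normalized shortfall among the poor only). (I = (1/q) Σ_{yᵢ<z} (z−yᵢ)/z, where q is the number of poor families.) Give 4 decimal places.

0.4139

Below z: 14×₹14,200, 35×₹17,400 (q = 49 of N = 106).
Relative gaps: 0.4952 (×14), 0.3814 (×35); sum = 20.283327.
I averages over the q = 49 poor units only: 20.283327 / 49 = 0.4139.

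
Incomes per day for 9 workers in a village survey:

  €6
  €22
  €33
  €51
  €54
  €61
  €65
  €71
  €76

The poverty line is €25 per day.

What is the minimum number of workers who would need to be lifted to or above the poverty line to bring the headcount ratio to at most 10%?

2

2 of the 9 workers are poor, so H = 2/9 = 0.222.
A headcount ratio of at most 10% allows at most ⌊0.10 × 9⌋ = 0 poor workers.
So at least 2 − 0 = 2 must be lifted.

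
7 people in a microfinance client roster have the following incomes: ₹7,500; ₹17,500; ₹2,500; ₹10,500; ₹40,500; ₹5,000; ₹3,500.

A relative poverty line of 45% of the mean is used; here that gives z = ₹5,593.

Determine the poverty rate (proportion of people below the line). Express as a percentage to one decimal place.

3 of the 7 people have income below ₹5,593.
H = 3/7 = 42.9%.

42.9%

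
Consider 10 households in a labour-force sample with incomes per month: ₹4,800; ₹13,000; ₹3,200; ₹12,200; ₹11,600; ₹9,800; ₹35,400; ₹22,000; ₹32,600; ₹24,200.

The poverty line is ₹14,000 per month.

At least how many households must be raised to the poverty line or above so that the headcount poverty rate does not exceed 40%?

2

Currently q = 6 of N = 10 are below the line (H = 0.600).
A headcount ratio of at most 40% allows at most ⌊0.40 × 10⌋ = 4 poor households.
So at least 6 − 4 = 2 must be lifted.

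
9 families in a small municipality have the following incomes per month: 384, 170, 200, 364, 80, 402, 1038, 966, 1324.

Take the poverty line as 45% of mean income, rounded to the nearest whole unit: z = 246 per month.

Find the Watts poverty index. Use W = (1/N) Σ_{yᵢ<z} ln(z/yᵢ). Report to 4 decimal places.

Below z: 80, 170, 200 (q = 3 of N = 9).
ln(z/y) terms: ln(246/80) = 1.1233; ln(246/170) = 0.3695; ln(246/200) = 0.2070.
W = 1.699852 / 9 = 0.1889.

0.1889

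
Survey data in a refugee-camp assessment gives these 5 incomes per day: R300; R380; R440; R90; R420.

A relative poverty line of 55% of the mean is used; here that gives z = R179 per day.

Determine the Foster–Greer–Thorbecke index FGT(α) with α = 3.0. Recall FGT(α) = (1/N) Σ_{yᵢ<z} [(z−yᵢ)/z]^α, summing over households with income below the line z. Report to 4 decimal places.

0.0246

Poor units: R90 (q = 1 of N = 5).
Gap ratios (z−y)/z: (179−90)/179 = 0.4972.
Raised to α = 3.0: 0.12292.
Sum = 0.122917; FGT(3.0) = 0.122917 / 5 = 0.0246.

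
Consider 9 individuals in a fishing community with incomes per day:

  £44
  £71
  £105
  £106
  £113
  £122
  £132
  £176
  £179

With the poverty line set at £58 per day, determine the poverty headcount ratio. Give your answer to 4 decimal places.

1 of the 9 individuals have income below £58.
H = 1/9 = 0.1111.

0.1111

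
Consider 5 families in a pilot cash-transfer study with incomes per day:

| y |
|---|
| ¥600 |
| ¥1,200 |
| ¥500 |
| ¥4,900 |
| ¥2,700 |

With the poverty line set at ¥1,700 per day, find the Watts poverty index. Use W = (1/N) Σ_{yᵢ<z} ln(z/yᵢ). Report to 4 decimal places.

Below the line: ¥500, ¥600, ¥1,200 (q = 3 of N = 5).
Log gaps: ln(1700/500) = 1.2238; ln(1700/600) = 1.0415; ln(1700/1200) = 0.3483.
W = 2.613536 / 5 = 0.5227.

0.5227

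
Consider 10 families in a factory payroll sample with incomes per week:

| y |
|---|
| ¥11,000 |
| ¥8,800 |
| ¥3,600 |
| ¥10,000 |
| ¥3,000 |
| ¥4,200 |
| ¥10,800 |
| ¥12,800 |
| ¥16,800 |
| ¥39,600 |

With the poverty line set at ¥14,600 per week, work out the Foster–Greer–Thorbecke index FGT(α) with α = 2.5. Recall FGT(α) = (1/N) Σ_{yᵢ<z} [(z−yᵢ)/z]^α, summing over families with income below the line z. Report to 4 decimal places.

Below z: ¥3,000, ¥3,600, ¥4,200, ¥8,800, ¥10,000, ¥10,800, ¥11,000, ¥12,800 (q = 8 of N = 10).
Relative gaps: (14600−3000)/14600 = 0.7945; (14600−3600)/14600 = 0.7534; (14600−4200)/14600 = 0.7123; (14600−8800)/14600 = 0.3973; (14600−10000)/14600 = 0.3151; (14600−10800)/14600 = 0.2603; (14600−11000)/14600 = 0.2466; (14600−12800)/14600 = 0.1233.
Raised to α = 2.5: 0.56268; 0.49272; 0.42825; 0.09947; 0.05572; 0.03456; 0.03019; 0.00534.
Sum = 1.708932; FGT(2.5) = 1.708932 / 10 = 0.1709.

0.1709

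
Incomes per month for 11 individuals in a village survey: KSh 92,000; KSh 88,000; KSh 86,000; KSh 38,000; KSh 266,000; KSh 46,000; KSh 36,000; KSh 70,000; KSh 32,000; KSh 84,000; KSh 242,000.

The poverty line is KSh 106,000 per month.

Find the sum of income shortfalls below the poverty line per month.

KSh 382,000

Poor units: KSh 32,000, KSh 36,000, KSh 38,000, KSh 46,000, KSh 70,000, KSh 84,000, KSh 86,000, KSh 88,000, KSh 92,000 (q = 9 of N = 11).
Individual gaps: 106000−32000 = 74000; 106000−36000 = 70000; 106000−38000 = 68000; 106000−46000 = 60000; 106000−70000 = 36000; 106000−84000 = 22000; 106000−86000 = 20000; 106000−88000 = 18000; 106000−92000 = 14000.
Aggregate gap = KSh 382,000.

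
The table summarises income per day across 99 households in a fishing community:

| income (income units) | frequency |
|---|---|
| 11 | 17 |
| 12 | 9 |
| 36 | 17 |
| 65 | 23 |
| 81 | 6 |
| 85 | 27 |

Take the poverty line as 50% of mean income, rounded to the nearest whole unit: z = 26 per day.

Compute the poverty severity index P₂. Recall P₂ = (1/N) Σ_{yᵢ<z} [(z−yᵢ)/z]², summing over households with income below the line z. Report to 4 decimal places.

Below the line: 17×11, 9×12 (q = 26 of N = 99).
Gap ratios (z−y)/z: (26−11)/26 = 0.5769 (×17); (26−12)/26 = 0.5385 (×9).
Squared: 0.3328 (×17); 0.2899 (×9).
Sum = 8.267751; P₂ = 8.267751 / 99 = 0.0835.

0.0835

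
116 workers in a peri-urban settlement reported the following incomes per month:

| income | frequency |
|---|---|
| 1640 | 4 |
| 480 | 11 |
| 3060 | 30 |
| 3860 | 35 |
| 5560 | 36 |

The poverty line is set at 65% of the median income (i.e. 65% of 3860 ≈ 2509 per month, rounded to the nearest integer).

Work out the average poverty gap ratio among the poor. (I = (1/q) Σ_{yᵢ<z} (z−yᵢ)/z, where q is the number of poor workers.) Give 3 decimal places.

0.685

Incomes under z: 11×480, 4×1640 (q = 15 of N = 116).
Shortfall ratios (z−y)/z: 0.8087 (×11), 0.3464 (×4); sum = 10.280988.
I averages over the q = 15 poor units only: 10.280988 / 15 = 0.685.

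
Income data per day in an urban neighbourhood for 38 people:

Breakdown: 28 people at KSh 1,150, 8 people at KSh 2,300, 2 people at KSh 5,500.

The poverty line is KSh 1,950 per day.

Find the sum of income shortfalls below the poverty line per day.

Incomes under z: 28×KSh 1,150 (q = 28 of N = 38).
Individual gaps: 28×(1950−1150) = 22400.
Aggregate gap = KSh 22,400.

KSh 22,400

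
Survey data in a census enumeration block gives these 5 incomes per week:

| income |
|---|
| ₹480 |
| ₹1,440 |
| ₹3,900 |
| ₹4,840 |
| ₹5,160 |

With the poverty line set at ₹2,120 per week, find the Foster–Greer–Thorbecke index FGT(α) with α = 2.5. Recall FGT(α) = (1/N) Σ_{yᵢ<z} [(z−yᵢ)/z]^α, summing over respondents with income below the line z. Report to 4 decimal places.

0.1169

Below z: ₹480, ₹1,440 (q = 2 of N = 5).
Shortfall ratios: (2120−480)/2120 = 0.7736; (2120−1440)/2120 = 0.3208.
Raised to α = 2.5: 0.52634; 0.05827.
Sum = 0.584613; FGT(2.5) = 0.584613 / 5 = 0.1169.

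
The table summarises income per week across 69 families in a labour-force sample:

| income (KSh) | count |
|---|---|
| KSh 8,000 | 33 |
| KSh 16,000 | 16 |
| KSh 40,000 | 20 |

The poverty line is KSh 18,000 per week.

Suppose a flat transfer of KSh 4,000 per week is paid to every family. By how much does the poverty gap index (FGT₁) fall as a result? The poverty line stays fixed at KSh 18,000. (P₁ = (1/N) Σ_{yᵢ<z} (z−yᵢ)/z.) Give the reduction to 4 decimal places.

Before: below the line — 33×KSh 8,000, 16×KSh 16,000; poverty gap index (FGT₁) = 0.291465.
After the KSh 4,000 transfer: below the line — 33×KSh 12,000; poverty gap index (FGT₁) = 0.159420.
Reduction = 0.291465 − 0.159420 = 0.1320.

0.1320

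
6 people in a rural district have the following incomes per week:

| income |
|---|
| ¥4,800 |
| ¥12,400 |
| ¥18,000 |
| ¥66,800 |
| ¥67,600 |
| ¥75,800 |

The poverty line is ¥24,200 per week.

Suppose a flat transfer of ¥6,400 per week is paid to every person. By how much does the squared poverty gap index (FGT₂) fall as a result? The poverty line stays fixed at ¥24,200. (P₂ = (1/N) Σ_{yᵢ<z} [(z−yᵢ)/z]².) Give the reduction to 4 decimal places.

Before: below the line — ¥4,800, ¥12,400, ¥18,000; squared poverty gap index (FGT₂) = 0.157674.
After the ¥6,400 transfer: below the line — ¥11,200, ¥18,800; squared poverty gap index (FGT₂) = 0.056394.
Reduction = 0.157674 − 0.056394 = 0.1013.

0.1013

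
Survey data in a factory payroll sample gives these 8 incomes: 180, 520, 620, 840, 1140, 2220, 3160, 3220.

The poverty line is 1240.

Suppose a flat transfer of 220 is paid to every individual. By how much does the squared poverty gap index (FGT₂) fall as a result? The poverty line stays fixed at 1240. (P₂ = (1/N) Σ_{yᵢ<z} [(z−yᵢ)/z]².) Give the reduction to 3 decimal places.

Before: below the line — 180, 520, 620, 840, 1140; squared poverty gap index (FGT₂) = 0.17856.
After the 220 transfer: below the line — 400, 740, 840, 1060; squared poverty gap index (FGT₂) = 0.09333.
Reduction = 0.17856 − 0.09333 = 0.085.

0.085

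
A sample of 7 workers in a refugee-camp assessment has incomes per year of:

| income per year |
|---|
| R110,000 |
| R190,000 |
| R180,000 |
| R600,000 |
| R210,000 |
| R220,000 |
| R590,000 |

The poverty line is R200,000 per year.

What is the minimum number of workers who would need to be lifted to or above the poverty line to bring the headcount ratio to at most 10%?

3

3 of the 7 workers are poor, so H = 3/7 = 0.429.
A headcount ratio of at most 10% allows at most ⌊0.10 × 7⌋ = 0 poor workers.
So at least 3 − 0 = 3 must be lifted.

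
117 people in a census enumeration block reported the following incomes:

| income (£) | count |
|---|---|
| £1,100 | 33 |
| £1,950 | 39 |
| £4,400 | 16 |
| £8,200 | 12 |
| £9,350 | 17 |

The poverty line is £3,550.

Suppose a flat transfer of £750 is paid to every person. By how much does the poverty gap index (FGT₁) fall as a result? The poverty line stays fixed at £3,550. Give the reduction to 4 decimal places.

Before: below the line — 33×£1,100, 39×£1,950; poverty gap index (FGT₁) = 0.344890.
After the £750 transfer: below the line — 33×£1,850, 39×£2,700; poverty gap index (FGT₁) = 0.214879.
Reduction = 0.344890 − 0.214879 = 0.1300.

0.1300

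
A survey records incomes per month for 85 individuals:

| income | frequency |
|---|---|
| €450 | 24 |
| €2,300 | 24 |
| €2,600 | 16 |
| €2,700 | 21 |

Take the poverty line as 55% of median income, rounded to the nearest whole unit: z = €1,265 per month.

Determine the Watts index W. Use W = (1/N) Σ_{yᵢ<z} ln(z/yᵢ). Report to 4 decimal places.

0.2918

Below z: 24×€450 (q = 24 of N = 85).
Log gaps: ln(1265/450) = 1.0336 (×24).
W = 24.805916 / 85 = 0.2918.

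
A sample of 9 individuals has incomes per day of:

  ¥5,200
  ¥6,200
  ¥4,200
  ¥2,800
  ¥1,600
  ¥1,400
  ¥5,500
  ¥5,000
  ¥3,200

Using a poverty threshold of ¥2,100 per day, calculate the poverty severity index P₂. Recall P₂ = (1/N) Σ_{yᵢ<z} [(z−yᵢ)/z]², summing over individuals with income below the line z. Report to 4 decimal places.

Incomes under z: ¥1,400, ¥1,600 (q = 2 of N = 9).
Gap ratios (z−y)/z: (2100−1400)/2100 = 0.3333; (2100−1600)/2100 = 0.2381.
Squared: 0.1111; 0.0567.
Sum = 0.167800; P₂ = 0.167800 / 9 = 0.0186.

0.0186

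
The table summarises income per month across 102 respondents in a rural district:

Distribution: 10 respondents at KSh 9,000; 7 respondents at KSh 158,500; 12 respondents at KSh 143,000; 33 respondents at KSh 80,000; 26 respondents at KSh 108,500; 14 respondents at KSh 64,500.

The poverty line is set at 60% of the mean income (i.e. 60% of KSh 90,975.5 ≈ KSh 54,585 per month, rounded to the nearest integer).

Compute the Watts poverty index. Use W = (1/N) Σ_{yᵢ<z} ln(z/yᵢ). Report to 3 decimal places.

Incomes under z: 10×KSh 9,000 (q = 10 of N = 102).
Log shortfalls: ln(54585/9000) = 1.8025 (×10).
W = 18.025345 / 102 = 0.177.

0.177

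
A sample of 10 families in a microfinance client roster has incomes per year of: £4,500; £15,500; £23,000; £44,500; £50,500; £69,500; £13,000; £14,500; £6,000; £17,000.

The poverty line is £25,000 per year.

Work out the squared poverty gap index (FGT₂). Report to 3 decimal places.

Below z: £4,500, £6,000, £13,000, £14,500, £15,500, £17,000, £23,000 (q = 7 of N = 10).
Shortfall ratios: (25000−4500)/25000 = 0.8200; (25000−6000)/25000 = 0.7600; (25000−13000)/25000 = 0.4800; (25000−14500)/25000 = 0.4200; (25000−15500)/25000 = 0.3800; (25000−17000)/25000 = 0.3200; (25000−23000)/25000 = 0.0800.
Squared: 0.6724; 0.5776; 0.2304; 0.1764; 0.1444; 0.1024; 0.0064.
Sum = 1.910000; P₂ = 1.910000 / 10 = 0.191.

0.191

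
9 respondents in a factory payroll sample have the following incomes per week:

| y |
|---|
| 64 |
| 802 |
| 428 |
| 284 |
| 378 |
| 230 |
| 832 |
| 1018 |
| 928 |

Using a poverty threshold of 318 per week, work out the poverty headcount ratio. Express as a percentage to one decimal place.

33.3%

3 of the 9 respondents have income below 318.
H = 3/9 = 33.3%.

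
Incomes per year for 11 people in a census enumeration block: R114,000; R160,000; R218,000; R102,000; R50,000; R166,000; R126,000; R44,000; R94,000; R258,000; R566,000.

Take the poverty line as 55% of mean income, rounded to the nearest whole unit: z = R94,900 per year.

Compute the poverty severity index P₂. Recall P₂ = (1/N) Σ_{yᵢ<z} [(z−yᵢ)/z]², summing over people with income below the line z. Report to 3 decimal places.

0.047

Below the line: R44,000, R50,000, R94,000 (q = 3 of N = 11).
Relative gaps: (94900−44000)/94900 = 0.5364; (94900−50000)/94900 = 0.4731; (94900−94000)/94900 = 0.0095.
Squared: 0.2877; 0.2239; 0.0001.
Sum = 0.511617; P₂ = 0.511617 / 11 = 0.047.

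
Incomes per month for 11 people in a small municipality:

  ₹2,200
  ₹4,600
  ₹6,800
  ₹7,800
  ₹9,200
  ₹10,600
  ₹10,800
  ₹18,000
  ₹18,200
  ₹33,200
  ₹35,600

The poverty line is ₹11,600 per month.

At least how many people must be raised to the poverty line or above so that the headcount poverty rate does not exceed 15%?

7 of the 11 people are poor, so H = 7/11 = 0.636.
A headcount ratio of at most 15% allows at most ⌊0.15 × 11⌋ = 1 poor people.
So at least 7 − 1 = 6 must be lifted.

6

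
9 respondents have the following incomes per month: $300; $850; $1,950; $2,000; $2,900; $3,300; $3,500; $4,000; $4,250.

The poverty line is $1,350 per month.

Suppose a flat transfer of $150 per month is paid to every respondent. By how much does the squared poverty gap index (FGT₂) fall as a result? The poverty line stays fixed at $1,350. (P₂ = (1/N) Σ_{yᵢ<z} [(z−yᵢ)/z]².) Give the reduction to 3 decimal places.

Before: below the line — $300, $850; squared poverty gap index (FGT₂) = 0.08246.
After the $150 transfer: below the line — $450, $1,000; squared poverty gap index (FGT₂) = 0.05685.
Reduction = 0.08246 − 0.05685 = 0.026.

0.026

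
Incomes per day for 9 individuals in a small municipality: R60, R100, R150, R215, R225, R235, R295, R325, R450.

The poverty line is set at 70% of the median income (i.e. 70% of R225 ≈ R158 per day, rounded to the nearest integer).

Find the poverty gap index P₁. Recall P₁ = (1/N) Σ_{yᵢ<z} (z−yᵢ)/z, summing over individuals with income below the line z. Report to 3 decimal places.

Incomes under z: R60, R100, R150 (q = 3 of N = 9).
Normalized shortfalls: (158−60)/158 = 0.6203; (158−100)/158 = 0.3671; (158−150)/158 = 0.0506.
Sum of shortfalls = 1.037975; P₁ averages over all N: 1.037975 / 9 = 0.115.

0.115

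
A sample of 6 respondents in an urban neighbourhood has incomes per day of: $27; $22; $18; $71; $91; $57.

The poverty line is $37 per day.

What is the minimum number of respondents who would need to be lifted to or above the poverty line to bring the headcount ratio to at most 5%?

3

3 of the 6 respondents are poor, so H = 3/6 = 0.500.
A headcount ratio of at most 5% allows at most ⌊0.05 × 6⌋ = 0 poor respondents.
So at least 3 − 0 = 3 must be lifted.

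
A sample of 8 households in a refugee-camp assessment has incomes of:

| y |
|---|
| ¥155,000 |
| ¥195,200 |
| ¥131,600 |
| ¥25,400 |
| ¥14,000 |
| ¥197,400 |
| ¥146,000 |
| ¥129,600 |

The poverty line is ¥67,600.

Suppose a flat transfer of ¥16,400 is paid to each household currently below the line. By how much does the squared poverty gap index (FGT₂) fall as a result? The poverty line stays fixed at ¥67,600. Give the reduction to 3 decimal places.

Before: below the line — ¥14,000, ¥25,400; squared poverty gap index (FGT₂) = 0.12730.
After the ¥16,400 transfer: below the line — ¥30,400, ¥41,800; squared poverty gap index (FGT₂) = 0.05606.
Reduction = 0.12730 − 0.05606 = 0.071.

0.071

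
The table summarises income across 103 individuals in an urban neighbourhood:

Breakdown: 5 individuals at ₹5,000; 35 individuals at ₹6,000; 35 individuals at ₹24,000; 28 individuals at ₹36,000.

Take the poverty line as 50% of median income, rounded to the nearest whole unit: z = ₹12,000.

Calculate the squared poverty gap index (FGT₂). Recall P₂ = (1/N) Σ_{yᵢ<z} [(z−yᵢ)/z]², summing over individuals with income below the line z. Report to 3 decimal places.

Below the line: 5×₹5,000, 35×₹6,000 (q = 40 of N = 103).
Relative gaps: (12000−5000)/12000 = 0.5833 (×5); (12000−6000)/12000 = 0.5000 (×35).
Squared: 0.3403 (×5); 0.2500 (×35).
Sum = 10.451389; P₂ = 10.451389 / 103 = 0.101.

0.101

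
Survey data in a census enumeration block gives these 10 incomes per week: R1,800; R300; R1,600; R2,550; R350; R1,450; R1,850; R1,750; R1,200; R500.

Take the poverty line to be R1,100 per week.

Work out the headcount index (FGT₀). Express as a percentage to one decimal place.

30.0%

3 of the 10 families have income below R1,100.
H = 3/10 = 30.0%.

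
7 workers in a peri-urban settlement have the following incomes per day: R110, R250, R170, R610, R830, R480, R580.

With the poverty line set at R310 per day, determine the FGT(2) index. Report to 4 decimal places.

Below z: R110, R170, R250 (q = 3 of N = 7).
Shortfall ratios: (310−110)/310 = 0.6452; (310−170)/310 = 0.4516; (310−250)/310 = 0.1935.
Squared: 0.4162; 0.2040; 0.0375.
Sum = 0.657648; P₂ = 0.657648 / 7 = 0.0939.

0.0939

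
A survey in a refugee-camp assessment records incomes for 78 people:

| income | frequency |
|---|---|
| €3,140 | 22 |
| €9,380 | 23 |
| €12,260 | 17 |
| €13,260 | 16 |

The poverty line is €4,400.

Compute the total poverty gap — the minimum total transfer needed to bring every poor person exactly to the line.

€27,720

Below z: 22×€3,140 (q = 22 of N = 78).
Individual gaps: 22×(4400−3140) = 27720.
Aggregate gap = €27,720.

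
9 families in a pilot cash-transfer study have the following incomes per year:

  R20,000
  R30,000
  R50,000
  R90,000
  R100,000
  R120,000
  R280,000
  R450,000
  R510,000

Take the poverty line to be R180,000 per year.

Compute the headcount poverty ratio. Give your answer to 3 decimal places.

6 of the 9 families have income below R180,000.
H = 6/9 = 0.667.

0.667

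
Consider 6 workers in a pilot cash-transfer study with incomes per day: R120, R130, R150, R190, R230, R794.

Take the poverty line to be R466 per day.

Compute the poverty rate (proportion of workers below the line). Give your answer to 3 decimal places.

0.833

5 of the 6 workers have income below R466.
H = 5/6 = 0.833.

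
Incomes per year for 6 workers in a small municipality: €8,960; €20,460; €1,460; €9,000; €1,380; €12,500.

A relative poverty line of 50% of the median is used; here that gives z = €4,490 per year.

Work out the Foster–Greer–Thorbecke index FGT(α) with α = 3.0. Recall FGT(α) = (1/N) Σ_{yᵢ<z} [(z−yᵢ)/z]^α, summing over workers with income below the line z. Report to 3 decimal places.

0.107

Incomes under z: €1,380, €1,460 (q = 2 of N = 6).
Normalized shortfalls: (4490−1380)/4490 = 0.6927; (4490−1460)/4490 = 0.6748.
Raised to α = 3.0: 0.33231; 0.30732.
Sum = 0.639628; FGT(3.0) = 0.639628 / 6 = 0.107.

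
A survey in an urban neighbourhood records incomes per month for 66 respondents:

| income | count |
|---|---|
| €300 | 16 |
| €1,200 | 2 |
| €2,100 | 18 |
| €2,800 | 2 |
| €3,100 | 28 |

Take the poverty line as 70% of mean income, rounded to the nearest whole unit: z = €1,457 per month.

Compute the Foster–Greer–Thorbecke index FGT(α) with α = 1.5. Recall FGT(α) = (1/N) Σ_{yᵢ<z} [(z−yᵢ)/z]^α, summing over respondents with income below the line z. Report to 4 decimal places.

Below z: 16×€300, 2×€1,200 (q = 18 of N = 66).
Shortfall ratios: (1457−300)/1457 = 0.7941 (×16); (1457−1200)/1457 = 0.1764 (×2).
Raised to α = 1.5: 0.70764 (×16); 0.07408 (×2).
Sum = 11.470360; FGT(1.5) = 11.470360 / 66 = 0.1738.

0.1738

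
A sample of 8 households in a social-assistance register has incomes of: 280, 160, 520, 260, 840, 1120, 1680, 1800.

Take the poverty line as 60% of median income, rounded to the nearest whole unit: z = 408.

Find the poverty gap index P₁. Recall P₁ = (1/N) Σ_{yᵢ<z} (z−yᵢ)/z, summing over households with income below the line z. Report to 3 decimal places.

0.161

Below z: 160, 260, 280 (q = 3 of N = 8).
Normalized shortfalls: (408−160)/408 = 0.6078; (408−260)/408 = 0.3627; (408−280)/408 = 0.3137.
Sum of shortfalls = 1.284314; P₁ averages over all N: 1.284314 / 8 = 0.161.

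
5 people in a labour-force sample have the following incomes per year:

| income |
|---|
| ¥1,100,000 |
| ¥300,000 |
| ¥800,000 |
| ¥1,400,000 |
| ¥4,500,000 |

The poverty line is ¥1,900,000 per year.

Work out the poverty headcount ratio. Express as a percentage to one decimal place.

4 of the 5 people have income below ¥1,900,000.
H = 4/5 = 80.0%.

80.0%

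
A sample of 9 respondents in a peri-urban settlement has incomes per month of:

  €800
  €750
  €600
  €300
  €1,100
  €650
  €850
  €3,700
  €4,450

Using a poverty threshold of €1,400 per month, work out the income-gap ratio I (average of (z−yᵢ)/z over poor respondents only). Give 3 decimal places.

0.485

Incomes under z: €300, €600, €650, €750, €800, €850, €1,100 (q = 7 of N = 9).
Relative gaps: 0.7857, 0.5714, 0.5357, 0.4643, 0.4286, 0.3929, 0.2143; sum = 3.392857.
I averages over the q = 7 poor units only: 3.392857 / 7 = 0.485.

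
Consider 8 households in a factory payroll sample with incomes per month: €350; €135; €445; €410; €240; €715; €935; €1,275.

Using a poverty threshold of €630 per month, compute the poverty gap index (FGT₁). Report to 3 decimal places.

0.312

Below the line: €135, €240, €350, €410, €445 (q = 5 of N = 8).
Gap ratios (z−y)/z: (630−135)/630 = 0.7857; (630−240)/630 = 0.6190; (630−350)/630 = 0.4444; (630−410)/630 = 0.3492; (630−445)/630 = 0.2937.
Sum of shortfalls = 2.492063; P₁ averages over all N: 2.492063 / 8 = 0.312.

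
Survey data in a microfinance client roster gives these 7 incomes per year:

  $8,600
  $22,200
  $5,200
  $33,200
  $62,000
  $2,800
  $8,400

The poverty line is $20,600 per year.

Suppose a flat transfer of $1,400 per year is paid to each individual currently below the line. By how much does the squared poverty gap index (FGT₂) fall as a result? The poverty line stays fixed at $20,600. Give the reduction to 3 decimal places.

0.051

Before: below the line — $2,800, $5,200, $8,400, $8,600; squared poverty gap index (FGT₂) = 0.28508.
After the $1,400 transfer: below the line — $4,200, $6,600, $9,800, $10,000; squared poverty gap index (FGT₂) = 0.23362.
Reduction = 0.28508 − 0.23362 = 0.051.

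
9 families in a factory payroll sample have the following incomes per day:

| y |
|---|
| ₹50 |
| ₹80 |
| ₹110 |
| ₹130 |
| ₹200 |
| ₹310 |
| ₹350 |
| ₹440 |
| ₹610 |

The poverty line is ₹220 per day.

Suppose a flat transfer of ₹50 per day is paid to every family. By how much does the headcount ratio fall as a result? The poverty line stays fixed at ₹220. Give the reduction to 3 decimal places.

0.111

Before: below the line — ₹50, ₹80, ₹110, ₹130, ₹200; headcount ratio = 0.55556.
After the ₹50 transfer: below the line — ₹100, ₹130, ₹160, ₹180; headcount ratio = 0.44444.
Reduction = 0.55556 − 0.44444 = 0.111.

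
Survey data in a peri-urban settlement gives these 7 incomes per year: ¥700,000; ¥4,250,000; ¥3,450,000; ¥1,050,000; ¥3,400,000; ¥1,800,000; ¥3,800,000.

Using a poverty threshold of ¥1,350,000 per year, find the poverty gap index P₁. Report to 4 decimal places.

0.1005

Incomes under z: ¥700,000, ¥1,050,000 (q = 2 of N = 7).
Gap ratios (z−y)/z: (1350000−700000)/1350000 = 0.4815; (1350000−1050000)/1350000 = 0.2222.
Σ = 0.703704. Dividing by the full population N = 7 gives P₁ = 0.1005.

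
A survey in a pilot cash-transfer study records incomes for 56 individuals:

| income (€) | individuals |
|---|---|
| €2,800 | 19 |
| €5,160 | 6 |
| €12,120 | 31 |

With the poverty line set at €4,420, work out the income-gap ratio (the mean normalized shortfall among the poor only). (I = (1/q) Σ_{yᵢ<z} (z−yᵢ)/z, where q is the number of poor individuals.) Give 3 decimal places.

Poor units: 19×€2,800 (q = 19 of N = 56).
Relative gaps: 0.3665 (×19); sum = 6.963801.
The income-gap ratio divides by q (the poor only): 6.963801 / 19 = 0.367.

0.367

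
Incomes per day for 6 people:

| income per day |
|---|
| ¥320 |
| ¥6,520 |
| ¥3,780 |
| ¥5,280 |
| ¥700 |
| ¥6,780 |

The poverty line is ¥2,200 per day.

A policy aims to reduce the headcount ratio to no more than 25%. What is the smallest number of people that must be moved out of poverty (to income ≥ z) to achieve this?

1

Currently q = 2 of N = 6 are below the line (H = 0.333).
A headcount ratio of at most 25% allows at most ⌊0.25 × 6⌋ = 1 poor people.
So at least 2 − 1 = 1 must be lifted.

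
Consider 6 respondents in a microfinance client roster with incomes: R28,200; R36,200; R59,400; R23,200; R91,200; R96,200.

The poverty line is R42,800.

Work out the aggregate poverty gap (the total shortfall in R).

Incomes under z: R23,200, R28,200, R36,200 (q = 3 of N = 6).
Individual gaps: 42800−23200 = 19600; 42800−28200 = 14600; 42800−36200 = 6600.
Aggregate gap = R40,800.

R40,800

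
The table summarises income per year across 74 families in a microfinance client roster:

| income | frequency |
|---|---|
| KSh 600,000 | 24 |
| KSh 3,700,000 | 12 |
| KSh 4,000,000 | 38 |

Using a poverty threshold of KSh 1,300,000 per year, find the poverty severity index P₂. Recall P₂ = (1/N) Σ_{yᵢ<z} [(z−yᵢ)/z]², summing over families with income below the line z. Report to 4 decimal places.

0.0940

Below the line: 24×KSh 600,000 (q = 24 of N = 74).
Relative gaps: (1300000−600000)/1300000 = 0.5385 (×24).
Squared: 0.2899 (×24).
Sum = 6.958580; P₂ = 6.958580 / 74 = 0.0940.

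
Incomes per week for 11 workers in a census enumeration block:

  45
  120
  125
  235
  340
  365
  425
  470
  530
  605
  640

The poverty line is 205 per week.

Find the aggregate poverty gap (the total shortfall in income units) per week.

325

Poor units: 45, 120, 125 (q = 3 of N = 11).
Individual gaps: 205−45 = 160; 205−120 = 85; 205−125 = 80.
Aggregate gap = 325.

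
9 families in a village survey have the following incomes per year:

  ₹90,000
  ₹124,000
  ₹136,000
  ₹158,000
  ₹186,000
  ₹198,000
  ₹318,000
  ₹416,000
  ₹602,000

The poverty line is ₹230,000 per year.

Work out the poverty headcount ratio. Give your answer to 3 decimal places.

0.667

6 of the 9 families have income below ₹230,000.
H = 6/9 = 0.667.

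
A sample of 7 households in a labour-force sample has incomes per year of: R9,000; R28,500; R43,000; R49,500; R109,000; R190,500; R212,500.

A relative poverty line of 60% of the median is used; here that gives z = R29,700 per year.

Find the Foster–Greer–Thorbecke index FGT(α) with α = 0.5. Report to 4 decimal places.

Below z: R9,000, R28,500 (q = 2 of N = 7).
Gap ratios (z−y)/z: (29700−9000)/29700 = 0.6970; (29700−28500)/29700 = 0.0404.
Raised to α = 0.5: 0.83485; 0.20101.
Sum = 1.035855; FGT(0.5) = 1.035855 / 7 = 0.1480.

0.1480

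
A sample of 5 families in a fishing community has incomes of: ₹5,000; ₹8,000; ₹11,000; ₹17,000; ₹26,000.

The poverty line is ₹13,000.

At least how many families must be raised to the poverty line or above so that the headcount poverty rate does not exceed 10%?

3 of the 5 families are poor, so H = 3/5 = 0.600.
A headcount ratio of at most 10% allows at most ⌊0.10 × 5⌋ = 0 poor families.
So at least 3 − 0 = 3 must be lifted.

3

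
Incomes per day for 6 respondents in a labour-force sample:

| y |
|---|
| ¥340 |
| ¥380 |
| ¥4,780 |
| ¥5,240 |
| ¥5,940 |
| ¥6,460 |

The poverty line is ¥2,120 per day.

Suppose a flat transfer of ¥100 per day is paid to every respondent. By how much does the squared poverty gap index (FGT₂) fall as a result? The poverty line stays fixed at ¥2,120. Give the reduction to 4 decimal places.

0.0254

Before: below the line — ¥340, ¥380; squared poverty gap index (FGT₂) = 0.229767.
After the ¥100 transfer: below the line — ¥440, ¥480; squared poverty gap index (FGT₂) = 0.204403.
Reduction = 0.229767 − 0.204403 = 0.0254.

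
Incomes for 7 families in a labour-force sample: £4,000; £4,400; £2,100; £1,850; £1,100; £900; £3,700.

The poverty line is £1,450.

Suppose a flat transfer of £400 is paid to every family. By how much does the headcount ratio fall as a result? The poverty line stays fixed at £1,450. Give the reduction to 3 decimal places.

0.143

Before: below the line — £900, £1,100; headcount ratio = 0.28571.
After the £400 transfer: below the line — £1,300; headcount ratio = 0.14286.
Reduction = 0.28571 − 0.14286 = 0.143.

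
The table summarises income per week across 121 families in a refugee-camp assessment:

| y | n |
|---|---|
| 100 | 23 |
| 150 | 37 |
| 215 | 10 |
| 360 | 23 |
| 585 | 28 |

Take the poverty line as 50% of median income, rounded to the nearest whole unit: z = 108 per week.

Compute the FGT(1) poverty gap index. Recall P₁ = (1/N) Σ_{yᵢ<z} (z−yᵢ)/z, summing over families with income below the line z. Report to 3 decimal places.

0.014

Incomes under z: 23×100 (q = 23 of N = 121).
Relative gaps: (108−100)/108 = 0.0741 (×23).
Sum of shortfalls = 1.703704; P₁ averages over all N: 1.703704 / 121 = 0.014.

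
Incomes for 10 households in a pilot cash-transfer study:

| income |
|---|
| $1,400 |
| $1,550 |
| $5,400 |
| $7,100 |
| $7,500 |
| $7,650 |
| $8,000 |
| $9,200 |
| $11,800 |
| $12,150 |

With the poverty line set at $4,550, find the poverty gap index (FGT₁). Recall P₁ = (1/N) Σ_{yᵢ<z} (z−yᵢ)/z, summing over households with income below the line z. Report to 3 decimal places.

0.135

Poor units: $1,400, $1,550 (q = 2 of N = 10).
Gap ratios (z−y)/z: (4550−1400)/4550 = 0.6923; (4550−1550)/4550 = 0.6593.
Sum of shortfalls = 1.351648; P₁ averages over all N: 1.351648 / 10 = 0.135.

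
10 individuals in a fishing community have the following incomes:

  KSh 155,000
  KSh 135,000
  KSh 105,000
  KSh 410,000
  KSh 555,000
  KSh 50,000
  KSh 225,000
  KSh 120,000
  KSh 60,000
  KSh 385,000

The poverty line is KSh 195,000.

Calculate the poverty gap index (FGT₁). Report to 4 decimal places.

0.2795

Below z: KSh 50,000, KSh 60,000, KSh 105,000, KSh 120,000, KSh 135,000, KSh 155,000 (q = 6 of N = 10).
Normalized shortfalls: (195000−50000)/195000 = 0.7436; (195000−60000)/195000 = 0.6923; (195000−105000)/195000 = 0.4615; (195000−120000)/195000 = 0.3846; (195000−135000)/195000 = 0.3077; (195000−155000)/195000 = 0.2051.
Sum of shortfalls = 2.794872; P₁ averages over all N: 2.794872 / 10 = 0.2795.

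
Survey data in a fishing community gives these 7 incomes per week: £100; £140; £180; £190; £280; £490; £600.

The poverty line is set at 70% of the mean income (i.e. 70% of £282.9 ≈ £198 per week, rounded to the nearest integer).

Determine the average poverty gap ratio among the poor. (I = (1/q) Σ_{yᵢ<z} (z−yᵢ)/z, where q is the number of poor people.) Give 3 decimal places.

Incomes under z: £100, £140, £180, £190 (q = 4 of N = 7).
Shortfall ratios (z−y)/z: 0.4949, 0.2929, 0.0909, 0.0404; sum = 0.919192.
I averages over the q = 4 poor units only: 0.919192 / 4 = 0.230.

0.230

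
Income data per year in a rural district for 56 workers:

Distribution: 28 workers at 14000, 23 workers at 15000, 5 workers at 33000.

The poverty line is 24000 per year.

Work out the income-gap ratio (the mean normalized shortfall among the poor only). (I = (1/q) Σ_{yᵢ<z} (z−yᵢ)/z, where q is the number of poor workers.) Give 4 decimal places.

Below the line: 28×14000, 23×15000 (q = 51 of N = 56).
Relative gaps: 0.4167 (×28), 0.3750 (×23); sum = 20.291667.
The income-gap ratio divides by q (the poor only): 20.291667 / 51 = 0.3979.

0.3979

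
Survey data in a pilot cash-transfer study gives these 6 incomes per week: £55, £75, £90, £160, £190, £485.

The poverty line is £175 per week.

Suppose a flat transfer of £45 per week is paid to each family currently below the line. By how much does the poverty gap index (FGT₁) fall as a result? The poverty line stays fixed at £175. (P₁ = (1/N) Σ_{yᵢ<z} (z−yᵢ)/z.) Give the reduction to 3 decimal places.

Before: below the line — £55, £75, £90, £160; poverty gap index (FGT₁) = 0.30476.
After the £45 transfer: below the line — £100, £120, £135; poverty gap index (FGT₁) = 0.16190.
Reduction = 0.30476 − 0.16190 = 0.143.

0.143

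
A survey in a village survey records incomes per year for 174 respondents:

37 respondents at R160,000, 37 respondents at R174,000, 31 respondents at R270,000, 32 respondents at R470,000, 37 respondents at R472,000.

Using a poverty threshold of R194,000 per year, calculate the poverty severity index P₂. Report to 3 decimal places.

Below z: 37×R160,000, 37×R174,000 (q = 74 of N = 174).
Normalized shortfalls: (194000−160000)/194000 = 0.1753 (×37); (194000−174000)/194000 = 0.1031 (×37).
Squared: 0.0307 (×37); 0.0106 (×37).
Sum = 1.529706; P₂ = 1.529706 / 174 = 0.009.

0.009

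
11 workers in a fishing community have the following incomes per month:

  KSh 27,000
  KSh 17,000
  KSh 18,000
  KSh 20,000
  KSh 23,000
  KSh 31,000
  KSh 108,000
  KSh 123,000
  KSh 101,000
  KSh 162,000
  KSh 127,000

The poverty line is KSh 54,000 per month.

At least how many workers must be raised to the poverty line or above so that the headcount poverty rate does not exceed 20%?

Currently q = 6 of N = 11 are below the line (H = 0.545).
A headcount ratio of at most 20% allows at most ⌊0.20 × 11⌋ = 2 poor workers.
So at least 6 − 2 = 4 must be lifted.

4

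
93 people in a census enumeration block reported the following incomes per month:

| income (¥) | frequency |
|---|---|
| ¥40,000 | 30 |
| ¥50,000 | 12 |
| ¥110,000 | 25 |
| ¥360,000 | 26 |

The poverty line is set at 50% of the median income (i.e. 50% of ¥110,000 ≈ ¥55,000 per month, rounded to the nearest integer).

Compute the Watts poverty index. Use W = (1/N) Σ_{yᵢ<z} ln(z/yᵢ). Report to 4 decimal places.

Incomes under z: 30×¥40,000, 12×¥50,000 (q = 42 of N = 93).
ln(z/y) terms: ln(55000/40000) = 0.3185 (×30); ln(55000/50000) = 0.0953 (×12).
W = 10.697334 / 93 = 0.1150.

0.1150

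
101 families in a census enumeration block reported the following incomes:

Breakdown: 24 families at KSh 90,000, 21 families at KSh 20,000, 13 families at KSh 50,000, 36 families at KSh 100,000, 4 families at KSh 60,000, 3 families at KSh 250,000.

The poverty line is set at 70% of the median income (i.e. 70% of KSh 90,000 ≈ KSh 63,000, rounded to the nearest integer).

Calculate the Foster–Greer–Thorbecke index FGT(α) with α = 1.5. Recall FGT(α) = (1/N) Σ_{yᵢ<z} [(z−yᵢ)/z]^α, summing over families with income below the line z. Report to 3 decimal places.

0.130

Poor units: 21×KSh 20,000, 13×KSh 50,000, 4×KSh 60,000 (q = 38 of N = 101).
Gap ratios (z−y)/z: (63000−20000)/63000 = 0.6825 (×21); (63000−50000)/63000 = 0.2063 (×13); (63000−60000)/63000 = 0.0476 (×4).
Raised to α = 1.5: 0.56389 (×21); 0.09374 (×13); 0.01039 (×4).
Sum = 13.101748; FGT(1.5) = 13.101748 / 101 = 0.130.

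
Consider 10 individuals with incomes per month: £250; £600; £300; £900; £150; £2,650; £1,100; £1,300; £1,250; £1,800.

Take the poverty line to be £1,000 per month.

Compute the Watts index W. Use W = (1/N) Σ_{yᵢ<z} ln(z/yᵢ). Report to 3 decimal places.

0.510

Below the line: £150, £250, £300, £600, £900 (q = 5 of N = 10).
Log shortfalls: ln(1000/150) = 1.8971; ln(1000/250) = 1.3863; ln(1000/300) = 1.2040; ln(1000/600) = 0.5108; ln(1000/900) = 0.1054.
W = 5.103573 / 10 = 0.510.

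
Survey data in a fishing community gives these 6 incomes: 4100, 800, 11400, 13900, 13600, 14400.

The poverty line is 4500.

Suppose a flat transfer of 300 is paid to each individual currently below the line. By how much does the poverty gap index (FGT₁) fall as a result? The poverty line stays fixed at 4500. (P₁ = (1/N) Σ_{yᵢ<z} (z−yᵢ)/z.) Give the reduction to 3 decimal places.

Before: below the line — 800, 4100; poverty gap index (FGT₁) = 0.15185.
After the 300 transfer: below the line — 1100, 4400; poverty gap index (FGT₁) = 0.12963.
Reduction = 0.15185 − 0.12963 = 0.022.

0.022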